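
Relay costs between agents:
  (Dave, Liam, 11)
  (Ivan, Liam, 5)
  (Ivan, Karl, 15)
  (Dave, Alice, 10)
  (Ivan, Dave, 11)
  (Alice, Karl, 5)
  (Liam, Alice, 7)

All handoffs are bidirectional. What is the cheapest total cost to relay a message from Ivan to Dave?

11

Routes from Ivan to Dave:
Ivan-Liam-Alice-Dave: 5 + 7 + 10 = 22
Ivan-Liam-Dave: 5 + 11 = 16
Ivan-Karl-Alice-Liam-Dave: 15 + 5 + 7 + 11 = 38
Ivan-Karl-Alice-Dave: 15 + 5 + 10 = 30
Ivan-Dave: 11
Best route has total 11.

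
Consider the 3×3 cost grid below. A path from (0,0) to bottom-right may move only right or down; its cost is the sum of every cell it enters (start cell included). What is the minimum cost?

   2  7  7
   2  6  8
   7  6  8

Take (0,0) -> (1,0) -> (1,1) -> (2,1) -> (2,2) for a total of 2 + 2 + 6 + 6 + 8 = 24.

24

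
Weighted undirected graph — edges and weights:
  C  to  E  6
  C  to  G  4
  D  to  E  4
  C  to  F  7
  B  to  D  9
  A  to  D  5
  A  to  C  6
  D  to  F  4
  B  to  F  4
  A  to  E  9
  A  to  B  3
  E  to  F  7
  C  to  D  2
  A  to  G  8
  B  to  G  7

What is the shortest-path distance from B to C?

9

Comparing a few candidate routes:
B-D-C: 9 + 2 = 11
B-F-D-C: 4 + 4 + 2 = 10
B-A-C: 3 + 6 = 9
B-A-D-C: 3 + 5 + 2 = 10
Shortest: 9.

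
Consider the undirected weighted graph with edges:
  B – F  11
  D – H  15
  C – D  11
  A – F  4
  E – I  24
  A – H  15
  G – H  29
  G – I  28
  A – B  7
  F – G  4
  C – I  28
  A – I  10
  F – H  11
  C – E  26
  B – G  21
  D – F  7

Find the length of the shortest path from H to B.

Comparing a few candidate routes:
H - F - A - B: 11 + 4 + 7 = 22
H - F - B: 11 + 11 = 22
H - A - B: 15 + 7 = 22
The minimum is 22.

22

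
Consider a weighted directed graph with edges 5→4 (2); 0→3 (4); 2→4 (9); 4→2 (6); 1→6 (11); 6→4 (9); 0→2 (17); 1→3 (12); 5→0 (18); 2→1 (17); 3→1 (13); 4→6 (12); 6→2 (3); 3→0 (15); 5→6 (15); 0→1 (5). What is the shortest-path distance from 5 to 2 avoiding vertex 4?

18

Candidate routes:
5 → 0 → 2: 18 + 17 = 35
5 → 0 → 3 → 1 → 6 → 2: 18 + 4 + 13 + 11 + 3 = 49
5 → 0 → 1 → 6 → 2: 18 + 5 + 11 + 3 = 37
5 → 6 → 2: 15 + 3 = 18
Best route has total 18.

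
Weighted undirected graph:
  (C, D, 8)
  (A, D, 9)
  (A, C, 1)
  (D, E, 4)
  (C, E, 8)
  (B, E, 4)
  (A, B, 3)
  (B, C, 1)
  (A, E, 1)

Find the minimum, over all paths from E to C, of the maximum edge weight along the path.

1

Some routes from E to C:
E-A-C: max(1, 1) = 1
E-B-A-C: max(4, 3, 1) = 4
E-C: max(8) = 8
E-B-C: max(4, 1) = 4
E-A-B-C: max(1, 3, 1) = 3
The minimum achievable maximum is 1.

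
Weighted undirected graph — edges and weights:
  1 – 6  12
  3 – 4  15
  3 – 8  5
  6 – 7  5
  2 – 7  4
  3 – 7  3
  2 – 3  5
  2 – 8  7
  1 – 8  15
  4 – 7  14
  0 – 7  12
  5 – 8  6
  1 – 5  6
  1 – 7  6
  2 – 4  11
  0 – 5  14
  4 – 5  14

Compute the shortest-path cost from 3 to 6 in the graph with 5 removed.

8

Some routes from 3 to 6 avoiding 5:
3-8-1-7-6: 5 + 15 + 6 + 5 = 31
3-7-1-6: 3 + 6 + 12 = 21
3-7-6: 3 + 5 = 8
3-8-2-7-6: 5 + 7 + 4 + 5 = 21
3-2-7-1-6: 5 + 4 + 6 + 12 = 27
3-2-7-6: 5 + 4 + 5 = 14
Shortest: 8.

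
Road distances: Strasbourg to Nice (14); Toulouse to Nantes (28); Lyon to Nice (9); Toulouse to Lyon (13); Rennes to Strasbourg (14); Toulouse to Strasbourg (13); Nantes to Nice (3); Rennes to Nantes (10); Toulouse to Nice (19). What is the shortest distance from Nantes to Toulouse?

Checking several routes:
Nantes→Nice→Lyon→Toulouse: 3 + 9 + 13 = 25
Nantes→Toulouse: 28
Nantes→Nice→Strasbourg→Toulouse: 3 + 14 + 13 = 30
Nantes→Nice→Toulouse: 3 + 19 = 22
Shortest: 22.

22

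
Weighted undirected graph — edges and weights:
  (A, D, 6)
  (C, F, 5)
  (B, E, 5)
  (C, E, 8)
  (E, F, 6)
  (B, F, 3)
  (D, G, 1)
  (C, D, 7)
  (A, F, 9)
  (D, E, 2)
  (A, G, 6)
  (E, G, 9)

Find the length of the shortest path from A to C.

13

Comparing a few candidate routes:
A→G→D→C: 6 + 1 + 7 = 14
A→D→E→C: 6 + 2 + 8 = 16
A→G→D→E→C: 6 + 1 + 2 + 8 = 17
A→D→C: 6 + 7 = 13
A→D→E→F→C: 6 + 2 + 6 + 5 = 19
A→F→C: 9 + 5 = 14
Shortest: 13.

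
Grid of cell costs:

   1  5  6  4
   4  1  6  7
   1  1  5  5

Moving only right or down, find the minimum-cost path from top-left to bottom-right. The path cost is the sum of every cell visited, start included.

17

Path [0,0] → [1,0] → [1,1] → [2,1] → [2,2] → [2,3]: 1 + 4 + 1 + 1 + 5 + 5 = 17.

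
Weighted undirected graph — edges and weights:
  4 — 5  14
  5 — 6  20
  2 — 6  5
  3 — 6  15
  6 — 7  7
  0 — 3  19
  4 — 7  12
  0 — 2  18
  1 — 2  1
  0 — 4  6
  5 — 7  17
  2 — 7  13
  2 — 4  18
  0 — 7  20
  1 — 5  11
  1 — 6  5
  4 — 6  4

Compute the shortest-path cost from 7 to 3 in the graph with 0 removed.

22

Some routes from 7 to 3 avoiding 0:
7 -> 2 -> 6 -> 3: 13 + 5 + 15 = 33
7 -> 2 -> 1 -> 6 -> 3: 13 + 1 + 5 + 15 = 34
7 -> 6 -> 3: 7 + 15 = 22
7 -> 5 -> 1 -> 6 -> 3: 17 + 11 + 5 + 15 = 48
7 -> 4 -> 6 -> 3: 12 + 4 + 15 = 31
7 -> 5 -> 1 -> 2 -> 6 -> 3: 17 + 11 + 1 + 5 + 15 = 49
Shortest: 22.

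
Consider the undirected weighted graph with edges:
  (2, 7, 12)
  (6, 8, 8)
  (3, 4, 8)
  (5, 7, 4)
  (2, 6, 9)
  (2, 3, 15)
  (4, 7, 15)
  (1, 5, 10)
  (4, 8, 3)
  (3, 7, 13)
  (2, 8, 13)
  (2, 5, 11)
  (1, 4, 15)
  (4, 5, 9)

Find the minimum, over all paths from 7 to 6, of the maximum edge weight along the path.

Comparing a few candidate routes:
7 -> 5 -> 2 -> 6: max(4, 11, 9) = 11
7 -> 2 -> 5 -> 4 -> 8 -> 6: max(12, 11, 9, 3, 8) = 12
7 -> 5 -> 2 -> 8 -> 6: max(4, 11, 13, 8) = 13
7 -> 5 -> 4 -> 8 -> 2 -> 6: max(4, 9, 3, 13, 9) = 13
7 -> 2 -> 6: max(12, 9) = 12
7 -> 5 -> 4 -> 8 -> 6: max(4, 9, 3, 8) = 9
Best route has worst link 9.

9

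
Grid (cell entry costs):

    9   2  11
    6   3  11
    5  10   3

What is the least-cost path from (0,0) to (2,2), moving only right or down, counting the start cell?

27

Take r0c0 -> r0c1 -> r1c1 -> r2c1 -> r2c2 for a total of 9 + 2 + 3 + 10 + 3 = 27.
For comparison, the top-then-right route costs 36.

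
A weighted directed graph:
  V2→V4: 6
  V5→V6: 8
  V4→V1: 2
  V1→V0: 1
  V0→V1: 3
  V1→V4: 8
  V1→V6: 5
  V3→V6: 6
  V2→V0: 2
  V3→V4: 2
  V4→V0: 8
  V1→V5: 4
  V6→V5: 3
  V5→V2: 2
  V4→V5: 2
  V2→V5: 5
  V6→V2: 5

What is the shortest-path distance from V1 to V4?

8

Some routes from V1 to V4:
V1→V6→V2→V4: 5 + 5 + 6 = 16
V1→V6→V5→V2→V4: 5 + 3 + 2 + 6 = 16
V1→V5→V2→V4: 4 + 2 + 6 = 12
V1→V4: 8
The minimum is 8.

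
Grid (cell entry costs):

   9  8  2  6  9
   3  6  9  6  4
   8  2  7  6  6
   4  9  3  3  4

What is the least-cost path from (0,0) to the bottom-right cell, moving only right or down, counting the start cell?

37

Path (0,0)→(1,0)→(1,1)→(2,1)→(2,2)→(3,2)→(3,3)→(3,4): 9 + 3 + 6 + 2 + 7 + 3 + 3 + 4 = 37.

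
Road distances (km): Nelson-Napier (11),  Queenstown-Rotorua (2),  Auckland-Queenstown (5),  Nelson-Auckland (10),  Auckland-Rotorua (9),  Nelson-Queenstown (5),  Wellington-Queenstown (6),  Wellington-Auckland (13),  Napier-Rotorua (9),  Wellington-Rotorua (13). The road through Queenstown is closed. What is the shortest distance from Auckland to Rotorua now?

9

Paths from Auckland to Rotorua avoiding Queenstown:
Auckland - Rotorua: 9
Auckland - Wellington - Rotorua: 13 + 13 = 26
Auckland - Nelson - Napier - Rotorua: 10 + 11 + 9 = 30
Best route has total 9 km.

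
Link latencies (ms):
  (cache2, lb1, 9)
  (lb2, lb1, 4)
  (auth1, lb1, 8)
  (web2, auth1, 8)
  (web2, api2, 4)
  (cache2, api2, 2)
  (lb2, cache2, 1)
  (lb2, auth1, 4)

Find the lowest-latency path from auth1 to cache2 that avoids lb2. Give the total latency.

Candidate routes:
auth1→web2→api2→cache2: 8 + 4 + 2 = 14
auth1→lb1→cache2: 8 + 9 = 17
Shortest: 14 ms.

14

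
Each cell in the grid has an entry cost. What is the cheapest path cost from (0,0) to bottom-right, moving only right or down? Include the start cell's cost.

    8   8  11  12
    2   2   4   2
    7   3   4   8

26

Take (0,0) → (1,0) → (1,1) → (1,2) → (1,3) → (2,3) for a total of 8 + 2 + 2 + 4 + 2 + 8 = 26.
For comparison, the top-then-right route costs 49.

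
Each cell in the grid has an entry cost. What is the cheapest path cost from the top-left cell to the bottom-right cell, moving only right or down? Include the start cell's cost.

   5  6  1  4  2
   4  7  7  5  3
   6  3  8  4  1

22

Path (0,0) (0,1) (0,2) (0,3) (0,4) (1,4) (2,4): 5 + 6 + 1 + 4 + 2 + 3 + 1 = 22.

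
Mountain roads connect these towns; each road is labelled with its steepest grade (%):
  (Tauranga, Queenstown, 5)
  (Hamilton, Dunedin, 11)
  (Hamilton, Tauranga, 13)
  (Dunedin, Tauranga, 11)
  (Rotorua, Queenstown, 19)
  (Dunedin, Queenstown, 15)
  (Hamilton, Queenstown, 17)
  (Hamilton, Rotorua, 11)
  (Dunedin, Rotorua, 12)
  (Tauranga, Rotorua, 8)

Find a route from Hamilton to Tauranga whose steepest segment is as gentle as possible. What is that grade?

Checking several routes:
Hamilton→Rotorua→Dunedin→Tauranga: max(11, 12, 11) = 12
Hamilton→Dunedin→Tauranga: max(11, 11) = 11
Hamilton→Rotorua→Tauranga: max(11, 8) = 11
Hamilton→Tauranga: max(13) = 13
Hamilton→Dunedin→Rotorua→Tauranga: max(11, 12, 8) = 12
Smallest bottleneck: 11%.

11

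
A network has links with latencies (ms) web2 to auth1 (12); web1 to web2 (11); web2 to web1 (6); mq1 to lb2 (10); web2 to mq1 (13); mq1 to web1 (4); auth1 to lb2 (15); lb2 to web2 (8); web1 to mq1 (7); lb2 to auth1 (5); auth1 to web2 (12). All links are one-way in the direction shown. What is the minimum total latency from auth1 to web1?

Routes from auth1 to web1:
auth1 - web2 - web1: 12 + 6 = 18
auth1 - lb2 - web2 - mq1 - web1: 15 + 8 + 13 + 4 = 40
auth1 - web2 - mq1 - web1: 12 + 13 + 4 = 29
auth1 - lb2 - web2 - web1: 15 + 8 + 6 = 29
The minimum is 18 ms.

18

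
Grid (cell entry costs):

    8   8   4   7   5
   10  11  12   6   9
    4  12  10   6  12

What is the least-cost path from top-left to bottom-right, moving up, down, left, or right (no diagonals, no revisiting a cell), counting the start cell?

Take r0c0→r0c1→r0c2→r0c3→r1c3→r2c3→r2c4 for a total of 8 + 8 + 4 + 7 + 6 + 6 + 12 = 51.

51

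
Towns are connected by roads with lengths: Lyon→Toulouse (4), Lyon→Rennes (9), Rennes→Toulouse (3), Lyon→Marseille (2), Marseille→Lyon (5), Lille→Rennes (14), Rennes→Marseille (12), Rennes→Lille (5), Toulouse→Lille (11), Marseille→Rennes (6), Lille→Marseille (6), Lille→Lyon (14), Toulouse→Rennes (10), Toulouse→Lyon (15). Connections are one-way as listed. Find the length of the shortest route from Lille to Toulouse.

15

Some routes from Lille to Toulouse:
Lille -> Lyon -> Marseille -> Rennes -> Toulouse: 14 + 2 + 6 + 3 = 25
Lille -> Lyon -> Toulouse: 14 + 4 = 18
Lille -> Rennes -> Toulouse: 14 + 3 = 17
Lille -> Marseille -> Lyon -> Toulouse: 6 + 5 + 4 = 15
Lille -> Marseille -> Rennes -> Toulouse: 6 + 6 + 3 = 15
Lille -> Marseille -> Lyon -> Rennes -> Toulouse: 6 + 5 + 9 + 3 = 23
The minimum is 15.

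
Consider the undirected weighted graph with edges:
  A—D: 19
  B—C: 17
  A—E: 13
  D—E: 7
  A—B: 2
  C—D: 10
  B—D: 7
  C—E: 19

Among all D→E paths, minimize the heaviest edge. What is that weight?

7

Comparing a few candidate routes:
D → C → B → A → E: max(10, 17, 2, 13) = 17
D → B → A → E: max(7, 2, 13) = 13
D → E: max(7) = 7
Best route has worst link 7.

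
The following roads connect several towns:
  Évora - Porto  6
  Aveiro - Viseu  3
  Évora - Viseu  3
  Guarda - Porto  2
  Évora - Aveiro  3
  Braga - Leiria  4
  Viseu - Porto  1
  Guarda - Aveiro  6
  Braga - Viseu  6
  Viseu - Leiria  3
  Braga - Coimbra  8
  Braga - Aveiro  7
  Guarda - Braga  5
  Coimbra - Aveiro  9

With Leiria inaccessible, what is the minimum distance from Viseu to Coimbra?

12

A few of the Viseu→Coimbra routes:
Viseu -> Braga -> Coimbra: 6 + 8 = 14
Viseu -> Aveiro -> Coimbra: 3 + 9 = 12
Viseu -> Évora -> Aveiro -> Coimbra: 3 + 3 + 9 = 15
Best route has total 12.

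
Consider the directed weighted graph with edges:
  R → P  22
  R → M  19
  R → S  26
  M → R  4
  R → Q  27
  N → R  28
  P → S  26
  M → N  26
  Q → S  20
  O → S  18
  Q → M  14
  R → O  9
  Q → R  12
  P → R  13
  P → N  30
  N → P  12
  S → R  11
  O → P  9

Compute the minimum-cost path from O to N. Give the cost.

Checking several routes:
O -> P -> R -> M -> N: 9 + 13 + 19 + 26 = 67
O -> S -> R -> M -> N: 18 + 11 + 19 + 26 = 74
O -> S -> R -> P -> N: 18 + 11 + 22 + 30 = 81
O -> P -> N: 9 + 30 = 39
Shortest: 39.

39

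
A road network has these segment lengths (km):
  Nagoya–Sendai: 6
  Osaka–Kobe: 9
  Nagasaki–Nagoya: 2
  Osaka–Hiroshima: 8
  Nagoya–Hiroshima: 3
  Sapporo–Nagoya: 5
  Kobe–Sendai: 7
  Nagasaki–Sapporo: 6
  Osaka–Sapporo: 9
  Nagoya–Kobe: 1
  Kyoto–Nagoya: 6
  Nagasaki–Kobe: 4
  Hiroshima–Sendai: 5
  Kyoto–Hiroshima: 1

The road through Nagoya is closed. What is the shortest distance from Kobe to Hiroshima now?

12

Paths from Kobe to Hiroshima avoiding Nagoya:
Kobe-Sendai-Hiroshima: 7 + 5 = 12
Kobe-Osaka-Hiroshima: 9 + 8 = 17
Kobe-Nagasaki-Sapporo-Osaka-Hiroshima: 4 + 6 + 9 + 8 = 27
The minimum is 12 km.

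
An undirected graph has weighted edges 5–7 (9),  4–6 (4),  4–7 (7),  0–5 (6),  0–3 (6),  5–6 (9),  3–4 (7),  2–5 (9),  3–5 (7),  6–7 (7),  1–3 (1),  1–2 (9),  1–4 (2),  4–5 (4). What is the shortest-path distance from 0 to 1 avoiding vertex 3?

12

A few of the 0→1 routes:
0 - 5 - 7 - 4 - 1: 6 + 9 + 7 + 2 = 24
0 - 5 - 4 - 1: 6 + 4 + 2 = 12
0 - 5 - 6 - 4 - 1: 6 + 9 + 4 + 2 = 21
Best route has total 12.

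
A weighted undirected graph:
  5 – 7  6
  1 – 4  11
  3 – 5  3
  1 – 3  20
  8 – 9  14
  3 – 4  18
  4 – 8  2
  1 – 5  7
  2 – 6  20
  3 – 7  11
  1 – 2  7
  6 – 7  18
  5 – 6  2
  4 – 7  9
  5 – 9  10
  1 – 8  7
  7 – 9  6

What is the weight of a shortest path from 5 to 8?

14

A few of the 5→8 routes:
5 -> 1 -> 8: 7 + 7 = 14
5 -> 1 -> 4 -> 8: 7 + 11 + 2 = 20
5 -> 7 -> 4 -> 8: 6 + 9 + 2 = 17
Best route has total 14.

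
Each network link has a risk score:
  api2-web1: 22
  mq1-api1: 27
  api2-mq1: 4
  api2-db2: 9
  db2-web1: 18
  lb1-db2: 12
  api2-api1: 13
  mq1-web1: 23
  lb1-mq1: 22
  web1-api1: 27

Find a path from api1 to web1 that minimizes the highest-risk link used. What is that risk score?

18

A few of the api1→web1 routes:
api1 → api2 → mq1 → web1: max(13, 4, 23) = 23
api1 → api2 → mq1 → lb1 → db2 → web1: max(13, 4, 22, 12, 18) = 22
api1 → api2 → web1: max(13, 22) = 22
api1 → mq1 → web1: max(27, 23) = 27
api1 → api2 → db2 → lb1 → mq1 → web1: max(13, 9, 12, 22, 23) = 23
api1 → api2 → db2 → web1: max(13, 9, 18) = 18
Smallest bottleneck: 18.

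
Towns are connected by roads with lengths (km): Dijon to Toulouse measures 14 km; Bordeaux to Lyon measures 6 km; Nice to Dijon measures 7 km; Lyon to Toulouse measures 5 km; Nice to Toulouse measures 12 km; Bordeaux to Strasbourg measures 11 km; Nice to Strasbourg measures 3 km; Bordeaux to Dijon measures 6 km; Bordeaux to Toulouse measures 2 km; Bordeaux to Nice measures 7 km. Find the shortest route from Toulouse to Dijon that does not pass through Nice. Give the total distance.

8

Routes from Toulouse to Dijon avoiding Nice:
Toulouse→Dijon: 14
Toulouse→Lyon→Bordeaux→Dijon: 5 + 6 + 6 = 17
Toulouse→Bordeaux→Dijon: 2 + 6 = 8
Best route has total 8 km.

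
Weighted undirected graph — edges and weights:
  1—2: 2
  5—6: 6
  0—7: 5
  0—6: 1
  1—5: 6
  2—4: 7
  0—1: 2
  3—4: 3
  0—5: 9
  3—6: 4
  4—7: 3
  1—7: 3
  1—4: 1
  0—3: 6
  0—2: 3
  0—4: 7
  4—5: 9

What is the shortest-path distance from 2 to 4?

3

Comparing a few candidate routes:
2 - 1 - 4: 2 + 1 = 3
2 - 0 - 1 - 4: 3 + 2 + 1 = 6
2 - 4: 7
Best route has total 3.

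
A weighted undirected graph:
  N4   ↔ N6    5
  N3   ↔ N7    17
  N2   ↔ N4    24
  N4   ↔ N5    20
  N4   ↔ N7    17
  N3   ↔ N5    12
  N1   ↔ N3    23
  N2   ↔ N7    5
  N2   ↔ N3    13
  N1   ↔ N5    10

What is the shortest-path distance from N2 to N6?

27

A few of the N2→N6 routes:
N2-N3-N1-N5-N4-N6: 13 + 23 + 10 + 20 + 5 = 71
N2-N3-N7-N4-N6: 13 + 17 + 17 + 5 = 52
N2-N3-N5-N4-N6: 13 + 12 + 20 + 5 = 50
N2-N7-N3-N5-N4-N6: 5 + 17 + 12 + 20 + 5 = 59
N2-N7-N4-N6: 5 + 17 + 5 = 27
N2-N4-N6: 24 + 5 = 29
Shortest: 27.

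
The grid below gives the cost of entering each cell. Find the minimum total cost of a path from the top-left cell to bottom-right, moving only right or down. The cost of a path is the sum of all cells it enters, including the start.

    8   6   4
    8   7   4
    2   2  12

32

Cheapest: (0,0)→(1,0)→(2,0)→(2,1)→(2,2)
  8 + 8 + 2 + 2 + 12 = 32
For comparison, the top-then-right route costs 34.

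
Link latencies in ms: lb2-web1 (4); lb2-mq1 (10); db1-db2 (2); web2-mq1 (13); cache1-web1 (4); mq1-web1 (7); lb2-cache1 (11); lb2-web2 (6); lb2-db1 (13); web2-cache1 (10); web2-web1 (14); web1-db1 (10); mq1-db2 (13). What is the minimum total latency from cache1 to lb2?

8

Checking several routes:
cache1 → web1 → lb2: 4 + 4 = 8
cache1 → web2 → lb2: 10 + 6 = 16
cache1 → lb2: 11
cache1 → web1 → mq1 → lb2: 4 + 7 + 10 = 21
Best route has total 8 ms.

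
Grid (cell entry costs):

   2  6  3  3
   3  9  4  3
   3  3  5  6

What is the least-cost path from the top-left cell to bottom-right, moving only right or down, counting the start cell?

Cheapest: r0c0 → r1c0 → r2c0 → r2c1 → r2c2 → r2c3
  2 + 3 + 3 + 3 + 5 + 6 = 22

22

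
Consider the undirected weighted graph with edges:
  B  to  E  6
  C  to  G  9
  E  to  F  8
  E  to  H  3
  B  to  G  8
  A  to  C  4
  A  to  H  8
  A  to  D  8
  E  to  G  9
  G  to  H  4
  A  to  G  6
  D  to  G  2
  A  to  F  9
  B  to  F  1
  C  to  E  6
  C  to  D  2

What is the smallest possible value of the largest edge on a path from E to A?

Checking several routes:
E → C → D → G → A: max(6, 2, 2, 6) = 6
E → H → G → D → C → A: max(3, 4, 2, 2, 4) = 4
E → C → D → A: max(6, 2, 8) = 8
E → C → A: max(6, 4) = 6
E → H → G → A: max(3, 4, 6) = 6
The minimum achievable maximum is 4.

4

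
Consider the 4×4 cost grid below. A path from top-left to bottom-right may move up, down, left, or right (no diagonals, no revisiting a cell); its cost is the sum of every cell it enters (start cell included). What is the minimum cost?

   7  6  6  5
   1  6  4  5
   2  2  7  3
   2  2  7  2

23

One optimal route is r0c0 r1c0 r2c0 r2c1 r3c1 r3c2 r3c3.
Its cost is 7 + 1 + 2 + 2 + 2 + 7 + 2 = 23.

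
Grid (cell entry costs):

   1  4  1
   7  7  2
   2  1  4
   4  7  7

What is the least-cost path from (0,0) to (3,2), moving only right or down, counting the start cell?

One optimal route is r0c0 → r0c1 → r0c2 → r1c2 → r2c2 → r3c2.
Its cost is 1 + 4 + 1 + 2 + 4 + 7 = 19.

19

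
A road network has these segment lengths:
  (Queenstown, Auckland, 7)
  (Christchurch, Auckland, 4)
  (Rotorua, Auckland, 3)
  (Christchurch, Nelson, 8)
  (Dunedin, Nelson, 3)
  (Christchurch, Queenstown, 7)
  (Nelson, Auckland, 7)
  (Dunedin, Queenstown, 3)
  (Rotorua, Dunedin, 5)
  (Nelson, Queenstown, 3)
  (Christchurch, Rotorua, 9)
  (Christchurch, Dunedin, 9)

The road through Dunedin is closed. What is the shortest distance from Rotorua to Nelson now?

A few of the Rotorua→Nelson routes:
Rotorua-Auckland-Nelson: 3 + 7 = 10
Rotorua-Auckland-Queenstown-Nelson: 3 + 7 + 3 = 13
Rotorua-Auckland-Christchurch-Queenstown-Nelson: 3 + 4 + 7 + 3 = 17
Rotorua-Christchurch-Nelson: 9 + 8 = 17
Rotorua-Auckland-Christchurch-Nelson: 3 + 4 + 8 = 15
Shortest: 10.

10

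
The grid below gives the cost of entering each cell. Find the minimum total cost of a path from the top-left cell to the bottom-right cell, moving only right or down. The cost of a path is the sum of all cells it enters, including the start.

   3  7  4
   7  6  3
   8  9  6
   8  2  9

Cheapest: [0,0]→[0,1]→[0,2]→[1,2]→[2,2]→[3,2]
  3 + 7 + 4 + 3 + 6 + 9 = 32

32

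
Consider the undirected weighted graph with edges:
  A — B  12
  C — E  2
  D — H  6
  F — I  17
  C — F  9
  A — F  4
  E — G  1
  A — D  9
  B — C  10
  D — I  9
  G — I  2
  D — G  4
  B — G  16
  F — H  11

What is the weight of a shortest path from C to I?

A few of the C→I routes:
C-E-G-D-I: 2 + 1 + 4 + 9 = 16
C-B-G-I: 10 + 16 + 2 = 28
C-E-G-I: 2 + 1 + 2 = 5
C-F-I: 9 + 17 = 26
The minimum is 5.

5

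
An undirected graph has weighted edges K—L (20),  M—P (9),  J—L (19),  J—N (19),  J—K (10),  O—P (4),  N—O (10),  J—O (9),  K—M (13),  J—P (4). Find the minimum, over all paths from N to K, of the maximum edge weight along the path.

10

Checking several routes:
N - J - O - P - M - K: max(19, 9, 4, 9, 13) = 19
N - J - P - M - K: max(19, 4, 9, 13) = 19
N - O - J - P - M - K: max(10, 9, 4, 9, 13) = 13
N - O - P - J - K: max(10, 4, 4, 10) = 10
N - O - J - K: max(10, 9, 10) = 10
N - O - P - M - K: max(10, 4, 9, 13) = 13
Smallest bottleneck: 10.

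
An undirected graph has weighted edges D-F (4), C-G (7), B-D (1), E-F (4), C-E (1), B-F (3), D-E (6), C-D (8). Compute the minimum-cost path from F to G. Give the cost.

12

Checking several routes:
F→B→D→E→C→G: 3 + 1 + 6 + 1 + 7 = 18
F→D→E→C→G: 4 + 6 + 1 + 7 = 18
F→B→D→C→G: 3 + 1 + 8 + 7 = 19
F→D→C→G: 4 + 8 + 7 = 19
F→E→C→G: 4 + 1 + 7 = 12
Shortest: 12.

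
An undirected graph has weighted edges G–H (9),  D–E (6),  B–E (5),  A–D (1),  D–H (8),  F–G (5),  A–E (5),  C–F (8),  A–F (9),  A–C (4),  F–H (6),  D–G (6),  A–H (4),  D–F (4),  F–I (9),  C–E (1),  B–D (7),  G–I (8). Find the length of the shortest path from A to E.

5

Comparing a few candidate routes:
A - D - E: 1 + 6 = 7
A - D - B - E: 1 + 7 + 5 = 13
A - C - E: 4 + 1 = 5
A - E: 5
The minimum is 5.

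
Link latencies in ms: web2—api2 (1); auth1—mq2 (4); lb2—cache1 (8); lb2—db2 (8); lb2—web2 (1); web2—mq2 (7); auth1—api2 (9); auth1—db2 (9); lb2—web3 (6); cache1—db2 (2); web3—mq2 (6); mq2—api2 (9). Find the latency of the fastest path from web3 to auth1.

Checking several routes:
web3 - lb2 - web2 - api2 - auth1: 6 + 1 + 1 + 9 = 17
web3 - lb2 - db2 - auth1: 6 + 8 + 9 = 23
web3 - mq2 - auth1: 6 + 4 = 10
web3 - lb2 - web2 - mq2 - auth1: 6 + 1 + 7 + 4 = 18
web3 - lb2 - web2 - api2 - mq2 - auth1: 6 + 1 + 1 + 9 + 4 = 21
Shortest: 10 ms.

10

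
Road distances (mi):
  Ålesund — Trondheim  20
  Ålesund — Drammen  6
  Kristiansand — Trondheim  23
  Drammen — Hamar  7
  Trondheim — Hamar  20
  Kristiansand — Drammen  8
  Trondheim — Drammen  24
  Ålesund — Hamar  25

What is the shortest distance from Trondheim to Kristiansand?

Comparing a few candidate routes:
Trondheim→Kristiansand: 23
Trondheim→Drammen→Kristiansand: 24 + 8 = 32
Trondheim→Ålesund→Drammen→Kristiansand: 20 + 6 + 8 = 34
Trondheim→Hamar→Drammen→Kristiansand: 20 + 7 + 8 = 35
The minimum is 23 mi.

23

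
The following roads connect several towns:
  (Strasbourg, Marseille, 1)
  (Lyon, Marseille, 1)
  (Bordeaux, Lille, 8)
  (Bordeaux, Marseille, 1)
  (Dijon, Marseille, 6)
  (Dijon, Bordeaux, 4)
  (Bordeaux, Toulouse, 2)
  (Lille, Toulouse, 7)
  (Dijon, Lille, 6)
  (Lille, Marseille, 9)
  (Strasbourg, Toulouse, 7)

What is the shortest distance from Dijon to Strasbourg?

Comparing a few candidate routes:
Dijon → Bordeaux → Marseille → Strasbourg: 4 + 1 + 1 = 6
Dijon → Marseille → Strasbourg: 6 + 1 = 7
Dijon → Lille → Marseille → Strasbourg: 6 + 9 + 1 = 16
Dijon → Bordeaux → Toulouse → Strasbourg: 4 + 2 + 7 = 13
Best route has total 6.

6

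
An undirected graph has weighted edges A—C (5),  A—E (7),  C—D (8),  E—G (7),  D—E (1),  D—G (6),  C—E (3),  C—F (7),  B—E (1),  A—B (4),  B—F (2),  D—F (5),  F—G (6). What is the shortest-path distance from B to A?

Checking several routes:
B - E - A: 1 + 7 = 8
B - A: 4
B - F - C - A: 2 + 7 + 5 = 14
B - E - C - A: 1 + 3 + 5 = 9
B - E - D - C - A: 1 + 1 + 8 + 5 = 15
Shortest: 4.

4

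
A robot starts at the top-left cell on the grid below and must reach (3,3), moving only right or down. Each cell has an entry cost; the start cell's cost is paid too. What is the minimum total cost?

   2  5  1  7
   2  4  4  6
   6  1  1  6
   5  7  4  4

18

Best path: r0c0 -> r1c0 -> r1c1 -> r2c1 -> r2c2 -> r3c2 -> r3c3
Cost: 2 + 2 + 4 + 1 + 1 + 4 + 4 = 18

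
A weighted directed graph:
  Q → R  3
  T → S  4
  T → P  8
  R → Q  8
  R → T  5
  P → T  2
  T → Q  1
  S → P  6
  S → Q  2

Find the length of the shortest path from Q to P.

Routes from Q to P:
Q-R-T-P: 3 + 5 + 8 = 16
Q-R-T-S-P: 3 + 5 + 4 + 6 = 18
Shortest: 16.

16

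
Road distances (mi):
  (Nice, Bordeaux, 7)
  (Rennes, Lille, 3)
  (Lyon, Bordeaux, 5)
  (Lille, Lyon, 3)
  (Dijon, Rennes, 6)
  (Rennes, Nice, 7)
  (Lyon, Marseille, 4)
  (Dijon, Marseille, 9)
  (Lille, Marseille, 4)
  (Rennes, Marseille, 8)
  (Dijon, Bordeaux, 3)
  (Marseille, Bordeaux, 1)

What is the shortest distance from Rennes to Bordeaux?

8

Comparing a few candidate routes:
Rennes-Lille-Marseille-Bordeaux: 3 + 4 + 1 = 8
Rennes-Lille-Lyon-Bordeaux: 3 + 3 + 5 = 11
Rennes-Dijon-Bordeaux: 6 + 3 = 9
Rennes-Marseille-Bordeaux: 8 + 1 = 9
Shortest: 8 mi.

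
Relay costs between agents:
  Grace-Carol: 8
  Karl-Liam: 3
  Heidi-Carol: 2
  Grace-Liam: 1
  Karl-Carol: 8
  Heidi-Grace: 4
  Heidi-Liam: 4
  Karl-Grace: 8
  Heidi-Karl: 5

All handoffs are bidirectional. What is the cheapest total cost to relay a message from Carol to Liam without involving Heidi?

9

Paths from Carol to Liam avoiding Heidi:
Carol → Karl → Grace → Liam: 8 + 8 + 1 = 17
Carol → Karl → Liam: 8 + 3 = 11
Carol → Grace → Liam: 8 + 1 = 9
Carol → Grace → Karl → Liam: 8 + 8 + 3 = 19
The minimum is 9.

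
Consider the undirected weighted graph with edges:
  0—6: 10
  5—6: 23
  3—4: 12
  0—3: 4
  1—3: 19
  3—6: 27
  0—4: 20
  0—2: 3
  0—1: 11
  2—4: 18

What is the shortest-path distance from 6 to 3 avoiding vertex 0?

27

Paths from 6 to 3 avoiding 0:
6 -> 3: 27
Best route has total 27.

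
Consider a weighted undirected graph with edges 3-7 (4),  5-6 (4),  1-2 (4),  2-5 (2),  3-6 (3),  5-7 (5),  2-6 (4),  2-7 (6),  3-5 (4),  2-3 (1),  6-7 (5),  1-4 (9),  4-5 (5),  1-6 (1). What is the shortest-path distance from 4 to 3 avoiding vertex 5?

Some routes from 4 to 3 avoiding 5:
4→1→6→3: 9 + 1 + 3 = 13
4→1→2→3: 9 + 4 + 1 = 14
4→1→6→2→3: 9 + 1 + 4 + 1 = 15
The minimum is 13.

13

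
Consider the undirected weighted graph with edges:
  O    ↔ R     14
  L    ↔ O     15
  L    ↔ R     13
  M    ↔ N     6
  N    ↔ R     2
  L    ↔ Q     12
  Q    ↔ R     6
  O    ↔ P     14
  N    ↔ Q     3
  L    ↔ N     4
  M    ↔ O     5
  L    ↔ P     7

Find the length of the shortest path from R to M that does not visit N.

Routes from R to M avoiding N:
R → L → O → M: 13 + 15 + 5 = 33
R → Q → L → O → M: 6 + 12 + 15 + 5 = 38
R → L → P → O → M: 13 + 7 + 14 + 5 = 39
R → O → M: 14 + 5 = 19
R → Q → L → P → O → M: 6 + 12 + 7 + 14 + 5 = 44
Best route has total 19.

19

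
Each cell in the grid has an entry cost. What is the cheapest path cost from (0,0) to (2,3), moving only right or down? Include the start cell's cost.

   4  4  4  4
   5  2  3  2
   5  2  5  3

18

Cheapest: [0,0] [0,1] [1,1] [1,2] [1,3] [2,3]
  4 + 4 + 2 + 3 + 2 + 3 = 18
(Top row then right column would cost 21.)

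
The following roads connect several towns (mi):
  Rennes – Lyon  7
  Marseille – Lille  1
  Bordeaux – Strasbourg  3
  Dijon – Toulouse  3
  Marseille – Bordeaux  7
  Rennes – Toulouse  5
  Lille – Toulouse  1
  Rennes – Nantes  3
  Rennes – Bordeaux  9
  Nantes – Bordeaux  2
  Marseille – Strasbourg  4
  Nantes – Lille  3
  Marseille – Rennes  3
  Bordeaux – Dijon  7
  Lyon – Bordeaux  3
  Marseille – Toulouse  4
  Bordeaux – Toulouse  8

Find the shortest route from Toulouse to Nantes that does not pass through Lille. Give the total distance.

Some routes from Toulouse to Nantes avoiding Lille:
Toulouse - Marseille - Rennes - Nantes: 4 + 3 + 3 = 10
Toulouse - Marseille - Strasbourg - Bordeaux - Nantes: 4 + 4 + 3 + 2 = 13
Toulouse - Marseille - Bordeaux - Nantes: 4 + 7 + 2 = 13
Toulouse - Dijon - Bordeaux - Nantes: 3 + 7 + 2 = 12
Toulouse - Rennes - Nantes: 5 + 3 = 8
Toulouse - Bordeaux - Nantes: 8 + 2 = 10
The minimum is 8 mi.

8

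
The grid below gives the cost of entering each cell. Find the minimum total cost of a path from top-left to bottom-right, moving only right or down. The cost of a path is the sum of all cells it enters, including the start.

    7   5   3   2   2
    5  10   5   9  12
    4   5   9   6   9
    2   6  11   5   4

Path (0,0)→(0,1)→(0,2)→(0,3)→(1,3)→(2,3)→(3,3)→(3,4): 7 + 5 + 3 + 2 + 9 + 6 + 5 + 4 = 41.

41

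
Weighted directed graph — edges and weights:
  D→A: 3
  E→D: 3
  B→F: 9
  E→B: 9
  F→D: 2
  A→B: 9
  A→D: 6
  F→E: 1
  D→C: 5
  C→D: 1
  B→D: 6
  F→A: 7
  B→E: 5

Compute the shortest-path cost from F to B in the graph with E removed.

Routes from F to B avoiding E:
F→A→B: 7 + 9 = 16
F→D→A→B: 2 + 3 + 9 = 14
The minimum is 14.

14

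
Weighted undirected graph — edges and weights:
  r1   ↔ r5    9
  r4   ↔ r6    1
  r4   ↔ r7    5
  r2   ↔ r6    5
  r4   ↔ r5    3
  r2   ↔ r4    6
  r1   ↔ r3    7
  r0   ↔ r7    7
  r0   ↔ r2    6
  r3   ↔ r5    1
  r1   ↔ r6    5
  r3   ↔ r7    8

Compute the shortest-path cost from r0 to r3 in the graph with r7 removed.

Some routes from r0 to r3 avoiding r7:
r0-r2-r4-r6-r1-r3: 6 + 6 + 1 + 5 + 7 = 25
r0-r2-r6-r1-r3: 6 + 5 + 5 + 7 = 23
r0-r2-r6-r1-r5-r3: 6 + 5 + 5 + 9 + 1 = 26
r0-r2-r6-r4-r5-r3: 6 + 5 + 1 + 3 + 1 = 16
r0-r2-r4-r5-r3: 6 + 6 + 3 + 1 = 16
Best route has total 16.

16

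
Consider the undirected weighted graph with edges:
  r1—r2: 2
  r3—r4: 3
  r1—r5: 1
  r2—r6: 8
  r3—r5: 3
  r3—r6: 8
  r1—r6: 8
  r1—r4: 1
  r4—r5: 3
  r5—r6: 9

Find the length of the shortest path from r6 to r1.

8

Some routes from r6 to r1:
r6→r1: 8
r6→r3→r4→r1: 8 + 3 + 1 = 12
r6→r2→r1: 8 + 2 = 10
r6→r3→r5→r1: 8 + 3 + 1 = 12
r6→r5→r1: 9 + 1 = 10
Shortest: 8.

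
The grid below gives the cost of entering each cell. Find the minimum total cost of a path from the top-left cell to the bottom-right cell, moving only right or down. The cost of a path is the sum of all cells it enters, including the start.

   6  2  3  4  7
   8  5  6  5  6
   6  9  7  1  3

24

Path [0,0] [0,1] [0,2] [0,3] [1,3] [2,3] [2,4]: 6 + 2 + 3 + 4 + 5 + 1 + 3 = 24.
For comparison, the top-then-right route costs 31.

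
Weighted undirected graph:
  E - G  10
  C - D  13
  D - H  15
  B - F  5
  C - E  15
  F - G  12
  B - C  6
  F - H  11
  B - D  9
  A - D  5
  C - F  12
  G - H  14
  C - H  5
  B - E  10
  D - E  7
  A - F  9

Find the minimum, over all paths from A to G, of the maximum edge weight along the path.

10

Comparing a few candidate routes:
A-D-B-E-G: max(5, 9, 10, 10) = 10
A-F-B-D-E-G: max(9, 5, 9, 7, 10) = 10
A-F-B-E-G: max(9, 5, 10, 10) = 10
A-F-H-C-B-D-E-G: max(9, 11, 5, 6, 9, 7, 10) = 11
A-D-E-G: max(5, 7, 10) = 10
Best route has worst link 10.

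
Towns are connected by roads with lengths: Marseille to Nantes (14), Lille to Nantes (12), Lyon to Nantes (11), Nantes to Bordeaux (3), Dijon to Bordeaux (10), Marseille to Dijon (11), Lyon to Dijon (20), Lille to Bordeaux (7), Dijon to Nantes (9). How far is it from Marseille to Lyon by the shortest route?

A few of the Marseille→Lyon routes:
Marseille → Dijon → Bordeaux → Nantes → Lyon: 11 + 10 + 3 + 11 = 35
Marseille → Nantes → Dijon → Lyon: 14 + 9 + 20 = 43
Marseille → Nantes → Lyon: 14 + 11 = 25
Marseille → Dijon → Nantes → Lyon: 11 + 9 + 11 = 31
Marseille → Nantes → Bordeaux → Dijon → Lyon: 14 + 3 + 10 + 20 = 47
Marseille → Dijon → Lyon: 11 + 20 = 31
The minimum is 25.

25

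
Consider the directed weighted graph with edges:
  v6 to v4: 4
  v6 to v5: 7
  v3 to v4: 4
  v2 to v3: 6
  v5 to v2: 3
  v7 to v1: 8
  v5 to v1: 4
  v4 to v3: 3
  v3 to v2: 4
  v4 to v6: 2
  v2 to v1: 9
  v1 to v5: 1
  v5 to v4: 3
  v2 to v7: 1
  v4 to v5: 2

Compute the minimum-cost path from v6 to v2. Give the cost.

9

Paths from v6 to v2:
v6→v5→v2: 7 + 3 = 10
v6→v4→v3→v2: 4 + 3 + 4 = 11
v6→v4→v5→v2: 4 + 2 + 3 = 9
v6→v5→v4→v3→v2: 7 + 3 + 3 + 4 = 17
Best route has total 9.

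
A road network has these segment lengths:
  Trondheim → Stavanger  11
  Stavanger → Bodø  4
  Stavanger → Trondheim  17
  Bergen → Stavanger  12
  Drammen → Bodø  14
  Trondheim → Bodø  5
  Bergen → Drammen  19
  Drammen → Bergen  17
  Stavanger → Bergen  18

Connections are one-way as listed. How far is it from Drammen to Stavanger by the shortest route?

Candidate routes:
Drammen-Bergen-Stavanger: 17 + 12 = 29
Best route has total 29.

29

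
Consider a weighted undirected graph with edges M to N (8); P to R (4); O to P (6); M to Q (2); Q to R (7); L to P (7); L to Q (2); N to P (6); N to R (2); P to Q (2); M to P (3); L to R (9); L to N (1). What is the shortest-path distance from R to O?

10

Checking several routes:
R-N-L-P-O: 2 + 1 + 7 + 6 = 16
R-Q-P-O: 7 + 2 + 6 = 15
R-N-P-O: 2 + 6 + 6 = 14
R-P-O: 4 + 6 = 10
R-N-L-Q-P-O: 2 + 1 + 2 + 2 + 6 = 13
R-N-L-Q-M-P-O: 2 + 1 + 2 + 2 + 3 + 6 = 16
Best route has total 10.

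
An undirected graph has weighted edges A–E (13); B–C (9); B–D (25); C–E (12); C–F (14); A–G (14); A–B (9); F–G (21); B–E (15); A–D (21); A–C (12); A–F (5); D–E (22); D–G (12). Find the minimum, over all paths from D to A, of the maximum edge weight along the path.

Checking several routes:
D→G→F→C→B→E→A: max(12, 21, 14, 9, 15, 13) = 21
D→G→F→C→A: max(12, 21, 14, 12) = 21
D→G→A: max(12, 14) = 14
D→G→F→C→E→B→A: max(12, 21, 14, 12, 15, 9) = 21
D→G→F→C→B→A: max(12, 21, 14, 9, 9) = 21
Best route has worst link 14.

14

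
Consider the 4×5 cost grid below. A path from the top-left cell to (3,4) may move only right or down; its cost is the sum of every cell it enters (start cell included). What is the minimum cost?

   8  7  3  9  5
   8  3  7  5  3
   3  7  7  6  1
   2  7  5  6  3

Take r0c0 → r0c1 → r0c2 → r1c2 → r1c3 → r1c4 → r2c4 → r3c4 for a total of 8 + 7 + 3 + 7 + 5 + 3 + 1 + 3 = 37.
(Top row then right column would cost 39.)

37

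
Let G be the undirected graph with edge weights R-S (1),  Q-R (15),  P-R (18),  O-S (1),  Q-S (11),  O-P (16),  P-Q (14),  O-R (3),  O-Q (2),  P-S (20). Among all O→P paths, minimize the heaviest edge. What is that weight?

Comparing a few candidate routes:
O → S → Q → P: max(1, 11, 14) = 14
O → Q → P: max(2, 14) = 14
O → R → S → Q → P: max(3, 1, 11, 14) = 14
Best route has worst link 14.

14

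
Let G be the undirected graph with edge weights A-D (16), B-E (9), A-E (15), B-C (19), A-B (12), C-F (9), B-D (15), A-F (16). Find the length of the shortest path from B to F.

28

Routes from B to F:
B → C → F: 19 + 9 = 28
B → D → A → F: 15 + 16 + 16 = 47
B → E → A → F: 9 + 15 + 16 = 40
B → A → F: 12 + 16 = 28
Shortest: 28.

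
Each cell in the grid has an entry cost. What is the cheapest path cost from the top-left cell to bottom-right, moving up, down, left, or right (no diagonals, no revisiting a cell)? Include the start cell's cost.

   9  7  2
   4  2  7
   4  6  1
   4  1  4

Cheapest: [0,0] [1,0] [1,1] [2,1] [2,2] [3,2]
  9 + 4 + 2 + 6 + 1 + 4 = 26

26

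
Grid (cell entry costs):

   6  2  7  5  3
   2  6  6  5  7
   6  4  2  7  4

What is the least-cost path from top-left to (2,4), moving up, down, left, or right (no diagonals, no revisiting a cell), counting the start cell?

31

One optimal route is r0c0 -> r0c1 -> r1c1 -> r2c1 -> r2c2 -> r2c3 -> r2c4.
Its cost is 6 + 2 + 6 + 4 + 2 + 7 + 4 = 31.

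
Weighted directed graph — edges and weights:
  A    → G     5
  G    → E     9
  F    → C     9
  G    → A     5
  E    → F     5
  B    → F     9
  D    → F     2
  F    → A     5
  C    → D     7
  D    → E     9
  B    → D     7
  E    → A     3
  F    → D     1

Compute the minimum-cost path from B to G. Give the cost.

Checking several routes:
B→F→A→G: 9 + 5 + 5 = 19
B→D→E→A→G: 7 + 9 + 3 + 5 = 24
B→D→F→A→G: 7 + 2 + 5 + 5 = 19
B→F→D→E→A→G: 9 + 1 + 9 + 3 + 5 = 27
Best route has total 19.

19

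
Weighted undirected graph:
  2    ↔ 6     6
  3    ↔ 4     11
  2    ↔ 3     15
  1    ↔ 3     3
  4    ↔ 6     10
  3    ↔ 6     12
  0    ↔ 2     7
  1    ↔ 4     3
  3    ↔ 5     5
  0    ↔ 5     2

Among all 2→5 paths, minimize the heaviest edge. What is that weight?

Candidate routes:
2-6-4-1-3-5: max(6, 10, 3, 3, 5) = 10
2-6-4-3-5: max(6, 10, 11, 5) = 11
2-6-3-5: max(6, 12, 5) = 12
2-0-5: max(7, 2) = 7
2-3-5: max(15, 5) = 15
Best route has worst link 7.

7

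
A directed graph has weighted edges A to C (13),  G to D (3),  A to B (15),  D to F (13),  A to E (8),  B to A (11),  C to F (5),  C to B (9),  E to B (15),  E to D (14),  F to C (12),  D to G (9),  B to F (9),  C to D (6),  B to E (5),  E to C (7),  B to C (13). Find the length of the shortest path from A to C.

13

Some routes from A to C:
A - B - C: 15 + 13 = 28
A - C: 13
A - E - B - C: 8 + 15 + 13 = 36
A - B - E - C: 15 + 5 + 7 = 27
A - E - C: 8 + 7 = 15
Best route has total 13.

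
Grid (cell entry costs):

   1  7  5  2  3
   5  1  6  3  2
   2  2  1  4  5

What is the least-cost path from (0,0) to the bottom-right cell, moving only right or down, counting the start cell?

19

Best path: r0c0 → r1c0 → r1c1 → r2c1 → r2c2 → r2c3 → r2c4
Cost: 1 + 5 + 1 + 2 + 1 + 4 + 5 = 19
For comparison, the top-then-right route costs 25.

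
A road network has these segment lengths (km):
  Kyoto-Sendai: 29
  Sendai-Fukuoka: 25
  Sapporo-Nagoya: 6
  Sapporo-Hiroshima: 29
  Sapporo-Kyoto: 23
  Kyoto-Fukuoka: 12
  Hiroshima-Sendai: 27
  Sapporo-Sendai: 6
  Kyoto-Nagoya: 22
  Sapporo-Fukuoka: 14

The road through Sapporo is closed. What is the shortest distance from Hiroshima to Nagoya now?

78

Candidate routes:
Hiroshima -> Sendai -> Fukuoka -> Kyoto -> Nagoya: 27 + 25 + 12 + 22 = 86
Hiroshima -> Sendai -> Kyoto -> Nagoya: 27 + 29 + 22 = 78
The minimum is 78 km.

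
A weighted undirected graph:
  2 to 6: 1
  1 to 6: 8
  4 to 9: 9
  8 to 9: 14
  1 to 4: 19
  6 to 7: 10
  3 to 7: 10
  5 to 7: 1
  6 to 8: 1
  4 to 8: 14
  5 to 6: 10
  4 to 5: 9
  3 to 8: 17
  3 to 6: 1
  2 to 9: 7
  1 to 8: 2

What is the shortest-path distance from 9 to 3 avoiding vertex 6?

Checking several routes:
9→4→8→3: 9 + 14 + 17 = 40
9→4→5→7→3: 9 + 9 + 1 + 10 = 29
9→8→3: 14 + 17 = 31
Shortest: 29.

29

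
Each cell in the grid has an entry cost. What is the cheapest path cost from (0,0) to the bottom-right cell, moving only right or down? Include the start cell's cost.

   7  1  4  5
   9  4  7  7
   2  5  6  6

One optimal route is [0,0]→[0,1]→[1,1]→[2,1]→[2,2]→[2,3].
Its cost is 7 + 1 + 4 + 5 + 6 + 6 = 29.
For comparison, the top-then-right route costs 30.

29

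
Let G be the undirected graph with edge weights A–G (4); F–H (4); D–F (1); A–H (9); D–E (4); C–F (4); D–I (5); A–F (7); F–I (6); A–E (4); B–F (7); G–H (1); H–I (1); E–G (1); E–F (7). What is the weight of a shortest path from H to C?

8

Checking several routes:
H - F - C: 4 + 4 = 8
H - I - F - C: 1 + 6 + 4 = 11
H - G - A - F - C: 1 + 4 + 7 + 4 = 16
H - G - E - F - C: 1 + 1 + 7 + 4 = 13
H - I - D - F - C: 1 + 5 + 1 + 4 = 11
H - G - E - D - F - C: 1 + 1 + 4 + 1 + 4 = 11
Best route has total 8.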